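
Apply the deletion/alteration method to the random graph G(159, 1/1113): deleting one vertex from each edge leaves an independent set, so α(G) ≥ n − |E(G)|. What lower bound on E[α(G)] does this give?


E[|E(G)|] = C(159, 2)·p = 12561 · (1/1113) = 79/7.
E[α(G)] ≥ n − E[|E(G)|] = 159 − 79/7 = 1034/7.
Numerically: ≈ 147.714286.
(This is only a lower bound; the true E[α(G)] may be larger.)

E[α(G)] ≥ 1034/7 ≈ 147.714286.


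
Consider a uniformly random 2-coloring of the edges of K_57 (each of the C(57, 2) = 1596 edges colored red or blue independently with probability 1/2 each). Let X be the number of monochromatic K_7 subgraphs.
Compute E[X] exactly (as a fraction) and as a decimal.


Let X = Σ_S X_S over the C(57, 7) = 264385836 subsets S of size 7, where X_S = 1 if the K_7 on S is monochromatic.
For a fixed S, the K_7 on S has C(7, 2) = 21 edges. P[all 21 edges red] = (1/2)^21, and likewise for blue, so P[monochromatic] = 2·(1/2)^21 = 2^{1 − 21} = 1/1048576.
Summing: E[X] = C(57, 7) · 2^{1 − 21} = 264385836 · 1/1048576 = 66096459/262144.
Numerically: E[X] ≈ 252.1380.

E[X] = C(57,7)·2^(1−C(7,2)) = 66096459/262144 ≈ 252.1380.


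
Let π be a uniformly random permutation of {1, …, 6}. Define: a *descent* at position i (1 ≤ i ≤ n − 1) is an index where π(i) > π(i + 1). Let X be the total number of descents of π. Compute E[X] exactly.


Write X = Σ X_I over i = 1, …, 5, with X_I the indicator of one descent.
There are 5 indicators.
For each fixed i, the pair (π(i), π(i+1)) is a uniformly random ordered pair of distinct values from {1, …, 6}; by symmetry P[π(i) > π(i+1)] = 1/2.
By linearity: E[X] = 5 · (1/2) = (6 − 1) · (1/2) = 5/2 ≈ 2.50000.

E[X] = 5/2 = 2.50000.


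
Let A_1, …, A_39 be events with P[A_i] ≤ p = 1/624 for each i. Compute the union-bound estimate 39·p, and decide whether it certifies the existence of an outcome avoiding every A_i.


Union bound: P[∪_{i=1}^{39} A_i] ≤ Σ_i P[A_i] ≤ 39·p = 39·(1/624) = 1/16.
Numerically: 1/16 ≈ 0.0625000.
Is 1/16 < 1? YES.
Since P[∪ A_i] ≤ 1/16 < 1, the complement has P[∩ A_i^c] ≥ 1 − 1/16 = 15/16 > 0, so some outcome avoids every A_i.

39·p = 1/16 ≈ 0.0625000; existence CERTIFIED by the union bound.


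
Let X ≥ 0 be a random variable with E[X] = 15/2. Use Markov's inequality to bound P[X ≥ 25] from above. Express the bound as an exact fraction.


μ = E[X] = 15/2, a = 25.
Markov: P[X ≥ 25] ≤ μ/a = (15/2)/25 = 3/10.
Numerically: ≈ 0.300000.
(Since a = 25 > μ = 7.500000, the bound 3/10 is < 1 and informative.)

P[X ≥ 25] ≤ 3/10 ≈ 0.300000.


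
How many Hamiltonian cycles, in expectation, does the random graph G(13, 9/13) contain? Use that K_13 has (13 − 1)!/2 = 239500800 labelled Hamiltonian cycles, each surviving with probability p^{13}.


K_13 has (13 − 1)!/2 = 239500800 labelled Hamiltonian cycles.
For each such Hamiltonian cycle H, let X_H = 1 if all 13 edges of H are present in G. Then P[X_H = 1] = p^{13} = (9/13)^{13} = 2541865828329/302875106592253.
Summing the indicators: E[X] = Σ_H E[X_H] = 239500800 · p^{13} = 239500800 · 2541865828329/302875106592253 = 608778899377458163200/302875106592253.
Numerically: E[X] ≈ 2.01e+06.

E[X] = 239500800 · (9/13)^{13} = 608778899377458163200/302875106592253 ≈ 2.01e+06.


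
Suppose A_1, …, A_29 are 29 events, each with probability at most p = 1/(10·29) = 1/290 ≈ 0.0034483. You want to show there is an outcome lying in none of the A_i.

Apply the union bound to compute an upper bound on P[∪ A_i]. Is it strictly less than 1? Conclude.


Union bound: P[∪_{i=1}^{29} A_i] ≤ Σ_i P[A_i] ≤ 29·p = 29·(1/290) = 1/10.
Numerically: 1/10 ≈ 0.1000000.
Is 1/10 < 1? YES.
Since P[∪ A_i] ≤ 1/10 < 1, the complement has P[∩ A_i^c] ≥ 1 − 1/10 = 9/10 > 0, so some outcome avoids every A_i.

29·p = 1/10 ≈ 0.1000000; existence CERTIFIED by the union bound.


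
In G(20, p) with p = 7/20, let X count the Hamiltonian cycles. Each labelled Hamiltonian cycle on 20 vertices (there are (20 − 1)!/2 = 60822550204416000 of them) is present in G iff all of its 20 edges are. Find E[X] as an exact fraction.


K_20 has (20 − 1)!/2 = 60822550204416000 labelled Hamiltonian cycles.
For each such Hamiltonian cycle H, let X_H = 1 if all 20 edges of H are present in G. Then P[X_H = 1] = p^{20} = (7/20)^{20} = 79792266297612001/104857600000000000000000000.
By linearity of expectation: E[X] = Σ_H E[X_H] = 60822550204416000 · p^{20} = 60822550204416000 · 79792266297612001/104857600000000000000000000 = 1184855742873690605203907421/25600000000000000000.
Numerically: E[X] ≈ 4.62834e+07.

E[X] = 60822550204416000 · (7/20)^{20} = 1184855742873690605203907421/25600000000000000000 ≈ 4.62834e+07.


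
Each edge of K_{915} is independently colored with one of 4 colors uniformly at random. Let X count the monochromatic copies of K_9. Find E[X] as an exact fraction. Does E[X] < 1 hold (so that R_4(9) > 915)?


E[X] = C(915, 9) · 4^{1 − 36} = 1190931166636537885130 · 4^{−35} = 1190931166636537885130/1180591620717411303424.
As a reduced fraction: E[X] = 595465583318268942565/590295810358705651712 ≈ 1.008758.
Is E[X] < 1? NO.
Since E[X] ≥ 1, the first-moment bound is inconclusive at n = 915; it does NOT by itself certify R_4(9) > 915.

E[X] = 595465583318268942565/590295810358705651712 ≈ 1.008758; E[X] ≥ 1; first-moment method inconclusive here.


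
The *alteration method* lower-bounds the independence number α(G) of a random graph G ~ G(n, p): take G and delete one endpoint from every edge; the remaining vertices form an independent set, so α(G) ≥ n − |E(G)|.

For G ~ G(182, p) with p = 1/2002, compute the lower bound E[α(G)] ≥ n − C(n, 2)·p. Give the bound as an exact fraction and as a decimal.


E[|E(G)|] = C(182, 2)·p = 16471 · (1/2002) = 181/22.
E[α(G)] ≥ n − E[|E(G)|] = 182 − 181/22 = 3823/22.
Numerically: ≈ 173.773.
(This is only a lower bound; the true E[α(G)] may be larger.)

E[α(G)] ≥ 3823/22 ≈ 173.773.


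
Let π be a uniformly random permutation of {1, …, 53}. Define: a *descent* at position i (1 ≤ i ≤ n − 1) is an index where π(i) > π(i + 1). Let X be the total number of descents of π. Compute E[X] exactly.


Write X = Σ X_I over i = 1, …, 52, with X_I the indicator of one descent.
There are 52 indicators.
For each fixed i, the pair (π(i), π(i+1)) is a uniformly random ordered pair of distinct values from {1, …, 53}; by symmetry P[π(i) > π(i+1)] = 1/2.
By linearity: E[X] = 52 · (1/2) = (53 − 1) · (1/2) = 26 ≈ 26.000.

E[X] = 26 = 26.000.


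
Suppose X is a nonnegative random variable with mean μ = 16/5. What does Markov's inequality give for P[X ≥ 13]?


μ = E[X] = 16/5, a = 13.
Markov: P[X ≥ 13] ≤ μ/a = (16/5)/13 = 16/65.
Numerically: ≈ 0.24615.
(Since a = 13 > μ = 3.20000, the bound 16/65 is < 1 and informative.)

P[X ≥ 13] ≤ 16/65 ≈ 0.24615.


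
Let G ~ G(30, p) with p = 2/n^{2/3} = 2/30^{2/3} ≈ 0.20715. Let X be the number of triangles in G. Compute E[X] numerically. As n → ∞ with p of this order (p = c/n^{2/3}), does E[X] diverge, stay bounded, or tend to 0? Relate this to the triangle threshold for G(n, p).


Number of potential triangles: C(30, 3) = 4060.
Each occurs with probability p³ ≈ (0.20715)³ ≈ 8.8888889e-03.
By linearity: E[X] = C(30, 3)·p³ ≈ 4060 · 8.8888889e-03 ≈ 36.08889.
Since α = 2/3 < 1, p = c/n^{2/3} ≫ 1/n is above the triangle threshold p ~ 1/n. Asymptotically E[X] ~ (c³/6)·n^{3(1−α)} = (2³/6)·n^{1} → ∞; triangles are abundant w.h.p.

E[X] ≈ 36.08889; in regime p = Θ(1/n^{2/3}) E[X] diverges (above the triangle threshold p ~ 1/n).


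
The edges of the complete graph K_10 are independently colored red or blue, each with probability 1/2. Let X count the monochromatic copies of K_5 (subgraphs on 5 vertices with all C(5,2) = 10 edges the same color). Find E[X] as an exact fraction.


Let X = Σ_S X_S over the C(10, 5) = 252 subsets S of size 5, where X_S = 1 if the K_5 on S is monochromatic.
For a fixed S, the K_5 on S has C(5, 2) = 10 edges. P[all 10 edges red] = (1/2)^10, and likewise for blue, so P[monochromatic] = 2·(1/2)^10 = 2^{1 − 10} = 1/512.
By linearity of expectation: E[X] = C(10, 5) · 2^{1 − 10} = 252 · 1/512 = 63/128.
Numerically: E[X] ≈ 0.492188.

E[X] = C(10,5)·2^(1−C(5,2)) = 63/128 ≈ 0.492188.


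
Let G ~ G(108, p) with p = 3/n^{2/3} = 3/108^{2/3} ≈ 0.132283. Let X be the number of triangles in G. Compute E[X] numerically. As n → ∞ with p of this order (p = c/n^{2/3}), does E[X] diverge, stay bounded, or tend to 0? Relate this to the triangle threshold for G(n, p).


Number of potential triangles: C(108, 3) = 204156.
Each occurs with probability p³ ≈ (0.132283)³ ≈ 2.31481481e-03.
By linearity: E[X] = C(108, 3)·p³ ≈ 204156 · 2.31481481e-03 ≈ 472.583333.
Since α = 2/3 < 1, p = c/n^{2/3} ≫ 1/n is above the triangle threshold p ~ 1/n. Asymptotically E[X] ~ (c³/6)·n^{3(1−α)} = (3³/6)·n^{1} → ∞; triangles are abundant w.h.p.

E[X] ≈ 472.583333; in regime p = Θ(1/n^{2/3}) E[X] diverges (above the triangle threshold p ~ 1/n).


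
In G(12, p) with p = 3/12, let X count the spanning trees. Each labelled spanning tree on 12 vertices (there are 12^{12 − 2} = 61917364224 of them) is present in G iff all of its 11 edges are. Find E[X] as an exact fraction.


K_12 has 12^{12 − 2} = 61917364224 labelled spanning trees.
For each such spanning tree H, let X_H = 1 if all 11 edges of H are present in G. Then P[X_H = 1] = p^{11} = (1/4)^{11} = 1/4194304.
Summing the indicators: E[X] = Σ_H E[X_H] = 61917364224 · p^{11} = 61917364224 · 1/4194304 = 59049/4.
Numerically: E[X] ≈ 14762.2.

E[X] = 61917364224 · (1/4)^{11} = 59049/4 ≈ 14762.2.


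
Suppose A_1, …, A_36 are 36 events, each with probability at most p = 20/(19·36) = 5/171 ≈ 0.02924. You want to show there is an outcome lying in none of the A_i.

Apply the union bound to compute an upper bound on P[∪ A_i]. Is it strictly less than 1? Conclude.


Union bound: P[∪_{i=1}^{36} A_i] ≤ Σ_i P[A_i] ≤ 36·p = 36·(5/171) = 20/19.
Numerically: 20/19 ≈ 1.05263.
Is 20/19 < 1? NO.
Since the bound 20/19 is ≥ 1, the union bound is uninformative here; it does NOT by itself certify existence.

36·p = 20/19 ≈ 1.05263; existence NOT certified by the union bound.


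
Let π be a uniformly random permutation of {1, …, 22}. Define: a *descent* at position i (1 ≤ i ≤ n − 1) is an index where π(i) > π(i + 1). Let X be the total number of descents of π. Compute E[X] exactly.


Write X = Σ X_I over i = 1, …, 21, with X_I the indicator of one descent.
There are 21 indicators.
For each fixed i, the pair (π(i), π(i+1)) is a uniformly random ordered pair of distinct values from {1, …, 22}; by symmetry P[π(i) > π(i+1)] = 1/2.
By linearity: E[X] = 21 · (1/2) = (22 − 1) · (1/2) = 21/2 ≈ 10.5000.

E[X] = 21/2 = 10.5000.


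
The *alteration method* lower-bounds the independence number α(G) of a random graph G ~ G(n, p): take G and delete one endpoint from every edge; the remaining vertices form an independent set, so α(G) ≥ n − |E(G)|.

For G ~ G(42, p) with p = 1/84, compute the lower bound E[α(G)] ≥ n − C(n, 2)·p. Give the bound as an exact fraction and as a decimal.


E[|E(G)|] = C(42, 2)·p = 861 · (1/84) = 41/4.
E[α(G)] ≥ n − E[|E(G)|] = 42 − 41/4 = 127/4.
Numerically: ≈ 31.7500.
(This is only a lower bound; the true E[α(G)] may be larger.)

E[α(G)] ≥ 127/4 ≈ 31.7500.


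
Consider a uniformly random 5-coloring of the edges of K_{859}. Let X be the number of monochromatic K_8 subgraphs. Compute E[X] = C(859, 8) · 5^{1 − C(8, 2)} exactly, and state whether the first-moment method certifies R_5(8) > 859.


E[X] = C(859, 8) · 5^{1 − 28} = 7115855595170747139 · 5^{−27} = 7115855595170747139/7450580596923828125.
As a reduced fraction: E[X] = 7115855595170747139/7450580596923828125 ≈ 0.95507.
Is E[X] < 1? YES.
Since E[X] < 1, there exists a 5-coloring of K_{859} with no monochromatic K_8; hence R_5(8) > 859.

E[X] = 7115855595170747139/7450580596923828125 ≈ 0.95507; E[X] < 1, so R_5(8) > 859.


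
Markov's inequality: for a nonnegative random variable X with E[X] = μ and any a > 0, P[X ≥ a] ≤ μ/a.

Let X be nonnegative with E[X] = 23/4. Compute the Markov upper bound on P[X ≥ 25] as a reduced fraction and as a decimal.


μ = E[X] = 23/4, a = 25.
Markov: P[X ≥ 25] ≤ μ/a = (23/4)/25 = 23/100.
Numerically: ≈ 0.230000.
(Since a = 25 > μ = 5.750000, the bound 23/100 is < 1 and informative.)

P[X ≥ 25] ≤ 23/100 ≈ 0.230000.


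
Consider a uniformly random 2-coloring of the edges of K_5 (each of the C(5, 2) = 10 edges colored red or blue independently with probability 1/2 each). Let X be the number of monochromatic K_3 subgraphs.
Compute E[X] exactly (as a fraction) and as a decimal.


Let X = Σ_S X_S over the C(5, 3) = 10 subsets S of size 3, where X_S = 1 if the K_3 on S is monochromatic.
For a fixed S, the K_3 on S has C(3, 2) = 3 edges. P[all 3 edges red] = (1/2)^3, and likewise for blue, so P[monochromatic] = 2·(1/2)^3 = 2^{1 − 3} = 1/4.
By linearity: E[X] = C(5, 3) · 2^{1 − 3} = 10 · 1/4 = 5/2.
Numerically: E[X] ≈ 2.500.

E[X] = C(5,3)·2^(1−C(3,2)) = 5/2 ≈ 2.500.


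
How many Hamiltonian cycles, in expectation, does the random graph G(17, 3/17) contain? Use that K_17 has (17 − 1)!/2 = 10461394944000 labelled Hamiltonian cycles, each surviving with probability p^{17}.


K_17 has (17 − 1)!/2 = 10461394944000 labelled Hamiltonian cycles.
For each such Hamiltonian cycle H, let X_H = 1 if all 17 edges of H are present in G. Then P[X_H = 1] = p^{17} = (3/17)^{17} = 129140163/827240261886336764177.
By linearity: E[X] = Σ_H E[X_H] = 10461394944000 · p^{17} = 10461394944000 · 129140163/827240261886336764177 = 1350986248275535872000/827240261886336764177.
Numerically: E[X] ≈ 1.633.

E[X] = 10461394944000 · (3/17)^{17} = 1350986248275535872000/827240261886336764177 ≈ 1.633.


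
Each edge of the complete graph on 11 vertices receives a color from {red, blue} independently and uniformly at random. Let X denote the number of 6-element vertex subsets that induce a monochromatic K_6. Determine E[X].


Let X = Σ_S X_S over the C(11, 6) = 462 subsets S of size 6, where X_S = 1 if the K_6 on S is monochromatic.
For a fixed S, the K_6 on S has C(6, 2) = 15 edges. P[all 15 edges red] = (1/2)^15, and likewise for blue, so P[monochromatic] = 2·(1/2)^15 = 2^{1 − 15} = 1/16384.
By linearity: E[X] = C(11, 6) · 2^{1 − 15} = 462 · 1/16384 = 231/8192.
Numerically: E[X] ≈ 0.0282.

E[X] = C(11,6)·2^(1−C(6,2)) = 231/8192 ≈ 0.0282.


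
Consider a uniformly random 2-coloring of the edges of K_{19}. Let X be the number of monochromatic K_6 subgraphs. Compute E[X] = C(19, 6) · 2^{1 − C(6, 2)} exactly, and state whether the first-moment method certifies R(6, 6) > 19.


E[X] = C(19, 6) · 2^{1 − 15} = 27132 · 2^{−14} = 27132/16384.
As a reduced fraction: E[X] = 6783/4096 ≈ 1.65601.
Is E[X] < 1? NO.
Since E[X] ≥ 1, the first-moment bound is inconclusive at n = 19; it does NOT by itself certify R(6, 6) > 19.

E[X] = 6783/4096 ≈ 1.65601; E[X] ≥ 1; first-moment method inconclusive here.


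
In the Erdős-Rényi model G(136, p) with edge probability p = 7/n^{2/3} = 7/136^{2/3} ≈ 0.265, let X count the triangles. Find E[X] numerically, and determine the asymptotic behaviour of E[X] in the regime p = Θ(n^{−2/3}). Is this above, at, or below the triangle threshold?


Number of potential triangles: C(136, 3) = 410040.
Each occurs with probability p³ ≈ (0.265)³ ≈ 1.85446e-02.
By linearity: E[X] = C(136, 3)·p³ ≈ 410040 · 1.85446e-02 ≈ 7604.007.
Since α = 2/3 < 1, p = c/n^{2/3} ≫ 1/n is above the triangle threshold p ~ 1/n. Asymptotically E[X] ~ (c³/6)·n^{3(1−α)} = (7³/6)·n^{1} → ∞; triangles are abundant w.h.p.

E[X] ≈ 7604.007; in regime p = Θ(1/n^{2/3}) E[X] diverges (above the triangle threshold p ~ 1/n).


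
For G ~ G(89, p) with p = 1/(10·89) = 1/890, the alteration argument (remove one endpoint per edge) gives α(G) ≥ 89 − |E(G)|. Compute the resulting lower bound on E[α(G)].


E[|E(G)|] = C(89, 2)·p = 3916 · (1/890) = 22/5.
E[α(G)] ≥ n − E[|E(G)|] = 89 − 22/5 = 423/5.
Numerically: ≈ 84.6000.
(This is only a lower bound; the true E[α(G)] may be larger.)

E[α(G)] ≥ 423/5 ≈ 84.6000.


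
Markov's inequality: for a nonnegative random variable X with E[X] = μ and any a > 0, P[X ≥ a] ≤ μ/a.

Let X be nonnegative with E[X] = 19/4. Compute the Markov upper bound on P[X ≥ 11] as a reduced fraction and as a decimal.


μ = E[X] = 19/4, a = 11.
Markov: P[X ≥ 11] ≤ μ/a = (19/4)/11 = 19/44.
Numerically: ≈ 0.4318.
(Since a = 11 > μ = 4.7500, the bound 19/44 is < 1 and informative.)

P[X ≥ 11] ≤ 19/44 ≈ 0.4318.


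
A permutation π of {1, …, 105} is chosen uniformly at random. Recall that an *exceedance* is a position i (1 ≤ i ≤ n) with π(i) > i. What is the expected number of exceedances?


Write X = Σ_{i=1}^{105} X_i, where X_i = 1_{π(i) > i}.
For each fixed i, π(i) is uniform over {1, …, 105} (marginal of a uniform permutation), so P[π(i) > i] = (n − i)/n. Summing: Σ_{i=1}^{105} (n − i)/n = (0 + 1 + … + 104)/105 = 105(105 − 1)/(2·105) = (105 − 1)/2.
Hence E[X] = Σ_{i=1}^{105} (105 − i)/105 = 52 ≈ 52.000000.

E[X] = 52 = 52.000000.


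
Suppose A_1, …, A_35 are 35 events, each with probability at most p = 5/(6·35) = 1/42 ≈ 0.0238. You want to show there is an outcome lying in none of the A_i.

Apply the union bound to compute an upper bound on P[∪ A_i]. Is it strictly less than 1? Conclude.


Union bound: P[∪_{i=1}^{35} A_i] ≤ Σ_i P[A_i] ≤ 35·p = 35·(1/42) = 5/6.
Numerically: 5/6 ≈ 0.8333.
Is 5/6 < 1? YES.
Since P[∪ A_i] ≤ 5/6 < 1, the complement has P[∩ A_i^c] ≥ 1 − 5/6 = 1/6 > 0, so some outcome avoids every A_i.

35·p = 5/6 ≈ 0.8333; existence CERTIFIED by the union bound.


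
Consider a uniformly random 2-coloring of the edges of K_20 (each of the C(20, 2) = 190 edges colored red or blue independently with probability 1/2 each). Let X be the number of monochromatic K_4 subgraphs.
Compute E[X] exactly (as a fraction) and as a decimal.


Let X = Σ_S X_S over the C(20, 4) = 4845 subsets S of size 4, where X_S = 1 if the K_4 on S is monochromatic.
For a fixed S, the K_4 on S has C(4, 2) = 6 edges. P[all 6 edges red] = (1/2)^6, and likewise for blue, so P[monochromatic] = 2·(1/2)^6 = 2^{1 − 6} = 1/32.
By linearity of expectation: E[X] = C(20, 4) · 2^{1 − 6} = 4845 · 1/32 = 4845/32.
Numerically: E[X] ≈ 151.4062.

E[X] = C(20,4)·2^(1−C(4,2)) = 4845/32 ≈ 151.4062.


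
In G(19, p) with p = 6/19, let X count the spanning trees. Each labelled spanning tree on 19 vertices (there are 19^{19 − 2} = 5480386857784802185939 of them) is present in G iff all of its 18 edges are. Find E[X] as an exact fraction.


K_19 has 19^{19 − 2} = 5480386857784802185939 labelled spanning trees.
For each such spanning tree H, let X_H = 1 if all 18 edges of H are present in G. Then P[X_H = 1] = p^{18} = (6/19)^{18} = 101559956668416/104127350297911241532841.
By linearity: E[X] = Σ_H E[X_H] = 5480386857784802185939 · p^{18} = 5480386857784802185939 · 101559956668416/104127350297911241532841 = 101559956668416/19.
Numerically: E[X] ≈ 5.35e+12.

E[X] = 5480386857784802185939 · (6/19)^{18} = 101559956668416/19 ≈ 5.35e+12.


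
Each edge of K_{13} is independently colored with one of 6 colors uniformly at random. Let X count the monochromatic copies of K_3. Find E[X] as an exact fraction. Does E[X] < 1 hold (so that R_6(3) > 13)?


E[X] = C(13, 3) · 6^{1 − 3} = 286 · 6^{−2} = 286/36.
As a reduced fraction: E[X] = 143/18 ≈ 7.94444.
Is E[X] < 1? NO.
Since E[X] ≥ 1, the first-moment bound is inconclusive at n = 13; it does NOT by itself certify R_6(3) > 13.

E[X] = 143/18 ≈ 7.94444; E[X] ≥ 1; first-moment method inconclusive here.


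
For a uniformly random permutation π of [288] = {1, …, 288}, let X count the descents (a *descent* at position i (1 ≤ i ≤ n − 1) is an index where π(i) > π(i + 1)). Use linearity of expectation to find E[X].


Write X = Σ X_I over i = 1, …, 287, with X_I the indicator of one descent.
There are 287 indicators.
For each fixed i, the pair (π(i), π(i+1)) is a uniformly random ordered pair of distinct values from {1, …, 288}; by symmetry P[π(i) > π(i+1)] = 1/2.
By linearity: E[X] = 287 · (1/2) = (288 − 1) · (1/2) = 287/2 ≈ 143.50000.

E[X] = 287/2 = 143.50000.


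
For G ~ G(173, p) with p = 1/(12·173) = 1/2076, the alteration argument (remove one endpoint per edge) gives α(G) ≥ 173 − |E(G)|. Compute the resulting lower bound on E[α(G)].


E[|E(G)|] = C(173, 2)·p = 14878 · (1/2076) = 43/6.
E[α(G)] ≥ n − E[|E(G)|] = 173 − 43/6 = 995/6.
Numerically: ≈ 165.833333.
(This is only a lower bound; the true E[α(G)] may be larger.)

E[α(G)] ≥ 995/6 ≈ 165.833333.


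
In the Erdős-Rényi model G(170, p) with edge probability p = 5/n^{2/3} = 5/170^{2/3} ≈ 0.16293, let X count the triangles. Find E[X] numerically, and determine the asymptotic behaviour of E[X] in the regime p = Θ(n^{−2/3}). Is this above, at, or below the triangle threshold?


Number of potential triangles: C(170, 3) = 804440.
Each occurs with probability p³ ≈ (0.16293)³ ≈ 4.3252595e-03.
By linearity: E[X] = C(170, 3)·p³ ≈ 804440 · 4.3252595e-03 ≈ 3479.41176.
Since α = 2/3 < 1, p = c/n^{2/3} ≫ 1/n is above the triangle threshold p ~ 1/n. Asymptotically E[X] ~ (c³/6)·n^{3(1−α)} = (5³/6)·n^{1} → ∞; triangles are abundant w.h.p.

E[X] ≈ 3479.41176; in regime p = Θ(1/n^{2/3}) E[X] diverges (above the triangle threshold p ~ 1/n).


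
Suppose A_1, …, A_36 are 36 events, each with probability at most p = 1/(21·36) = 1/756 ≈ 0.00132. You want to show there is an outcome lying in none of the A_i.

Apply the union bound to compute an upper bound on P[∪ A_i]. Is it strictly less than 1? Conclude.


Union bound: P[∪_{i=1}^{36} A_i] ≤ Σ_i P[A_i] ≤ 36·p = 36·(1/756) = 1/21.
Numerically: 1/21 ≈ 0.04762.
Is 1/21 < 1? YES.
Since P[∪ A_i] ≤ 1/21 < 1, the complement has P[∩ A_i^c] ≥ 1 − 1/21 = 20/21 > 0, so some outcome avoids every A_i.

36·p = 1/21 ≈ 0.04762; existence CERTIFIED by the union bound.


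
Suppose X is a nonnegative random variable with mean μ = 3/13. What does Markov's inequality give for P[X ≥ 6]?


μ = E[X] = 3/13, a = 6.
Markov: P[X ≥ 6] ≤ μ/a = (3/13)/6 = 1/26.
Numerically: ≈ 0.038462.
(Since a = 6 > μ = 0.230769, the bound 1/26 is < 1 and informative.)

P[X ≥ 6] ≤ 1/26 ≈ 0.038462.


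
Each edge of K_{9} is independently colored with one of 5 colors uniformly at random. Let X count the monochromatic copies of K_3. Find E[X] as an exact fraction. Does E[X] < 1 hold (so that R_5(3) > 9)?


E[X] = C(9, 3) · 5^{1 − 3} = 84 · 5^{−2} = 84/25.
As a reduced fraction: E[X] = 84/25 ≈ 3.3600000.
Is E[X] < 1? NO.
Since E[X] ≥ 1, the first-moment bound is inconclusive at n = 9; it does NOT by itself certify R_5(3) > 9.

E[X] = 84/25 ≈ 3.3600000; E[X] ≥ 1; first-moment method inconclusive here.


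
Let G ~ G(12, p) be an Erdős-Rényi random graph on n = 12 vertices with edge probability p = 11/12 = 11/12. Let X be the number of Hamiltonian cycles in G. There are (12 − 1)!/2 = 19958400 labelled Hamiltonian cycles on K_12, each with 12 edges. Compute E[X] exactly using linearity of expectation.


K_12 has (12 − 1)!/2 = 19958400 labelled Hamiltonian cycles.
For each such Hamiltonian cycle H, let X_H = 1 if all 12 edges of H are present in G. Then P[X_H = 1] = p^{12} = (11/12)^{12} = 3138428376721/8916100448256.
By linearity: E[X] = Σ_H E[X_H] = 19958400 · p^{12} = 19958400 · 3138428376721/8916100448256 = 6041474625187925/859963392.
Numerically: E[X] ≈ 7.0253e+06.

E[X] = 19958400 · (11/12)^{12} = 6041474625187925/859963392 ≈ 7.0253e+06.


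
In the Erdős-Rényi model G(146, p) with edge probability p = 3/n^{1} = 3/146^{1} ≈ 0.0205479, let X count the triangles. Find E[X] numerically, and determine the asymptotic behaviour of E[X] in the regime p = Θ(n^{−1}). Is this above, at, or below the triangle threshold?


Number of potential triangles: C(146, 3) = 508080.
Each occurs with probability p³ ≈ (0.0205479)³ ≈ 8.67571340e-06.
By linearity: E[X] = C(146, 3)·p³ ≈ 508080 · 8.67571340e-06 ≈ 4.407956.
Here α = 1, so p = 3/n is exactly at the triangle threshold p ~ 1/n. Asymptotically E[X] → c³/6 = 3³/6 = 9/2 ≈ 4.500000, a bounded constant. In this regime the triangle count is asymptotically Poisson(c³/6).

E[X] ≈ 4.407956; in regime p = Θ(1/n^{1}) E[X] stays bounded (at the triangle threshold p ~ 1/n).


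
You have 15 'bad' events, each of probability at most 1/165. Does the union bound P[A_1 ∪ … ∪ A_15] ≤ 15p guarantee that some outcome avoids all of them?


Union bound: P[∪_{i=1}^{15} A_i] ≤ Σ_i P[A_i] ≤ 15·p = 15·(1/165) = 1/11.
Numerically: 1/11 ≈ 0.0909.
Is 1/11 < 1? YES.
Since P[∪ A_i] ≤ 1/11 < 1, the complement has P[∩ A_i^c] ≥ 1 − 1/11 = 10/11 > 0, so some outcome avoids every A_i.

15·p = 1/11 ≈ 0.0909; existence CERTIFIED by the union bound.


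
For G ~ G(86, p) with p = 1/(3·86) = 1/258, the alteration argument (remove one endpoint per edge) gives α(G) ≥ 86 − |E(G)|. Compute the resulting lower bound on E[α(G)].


E[|E(G)|] = C(86, 2)·p = 3655 · (1/258) = 85/6.
E[α(G)] ≥ n − E[|E(G)|] = 86 − 85/6 = 431/6.
Numerically: ≈ 71.833333.
(This is only a lower bound; the true E[α(G)] may be larger.)

E[α(G)] ≥ 431/6 ≈ 71.833333.


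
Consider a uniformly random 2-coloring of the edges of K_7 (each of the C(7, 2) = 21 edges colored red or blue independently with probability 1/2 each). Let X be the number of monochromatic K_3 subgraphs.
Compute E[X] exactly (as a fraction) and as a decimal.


Let X = Σ_S X_S over the C(7, 3) = 35 subsets S of size 3, where X_S = 1 if the K_3 on S is monochromatic.
For a fixed S, the K_3 on S has C(3, 2) = 3 edges. P[all 3 edges red] = (1/2)^3, and likewise for blue, so P[monochromatic] = 2·(1/2)^3 = 2^{1 − 3} = 1/4.
Summing: E[X] = C(7, 3) · 2^{1 − 3} = 35 · 1/4 = 35/4.
Numerically: E[X] ≈ 8.750.

E[X] = C(7,3)·2^(1−C(3,2)) = 35/4 ≈ 8.750.


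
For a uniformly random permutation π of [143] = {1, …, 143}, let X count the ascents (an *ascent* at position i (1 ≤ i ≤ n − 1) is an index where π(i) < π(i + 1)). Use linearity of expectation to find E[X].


Write X = Σ X_I over i = 1, …, 142, with X_I the indicator of one ascent.
There are 142 indicators.
For each fixed i, the pair (π(i), π(i+1)) is a uniformly random ordered pair of distinct values from {1, …, 143}; by symmetry P[π(i) < π(i+1)] = 1/2.
By linearity: E[X] = 142 · (1/2) = (143 − 1) · (1/2) = 71 ≈ 71.000.

E[X] = 71 = 71.000.


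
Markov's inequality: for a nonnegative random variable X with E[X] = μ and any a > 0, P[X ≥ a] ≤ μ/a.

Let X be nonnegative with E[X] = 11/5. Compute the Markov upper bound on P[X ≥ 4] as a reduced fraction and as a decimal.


μ = E[X] = 11/5, a = 4.
Markov: P[X ≥ 4] ≤ μ/a = (11/5)/4 = 11/20.
Numerically: ≈ 0.550.
(Since a = 4 > μ = 2.200, the bound 11/20 is < 1 and informative.)

P[X ≥ 4] ≤ 11/20 ≈ 0.550.


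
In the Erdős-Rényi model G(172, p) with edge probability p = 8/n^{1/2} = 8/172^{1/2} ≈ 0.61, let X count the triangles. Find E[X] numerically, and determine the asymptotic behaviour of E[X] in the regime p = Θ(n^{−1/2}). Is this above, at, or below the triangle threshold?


Number of potential triangles: C(172, 3) = 833340.
Each occurs with probability p³ ≈ (0.61)³ ≈ 2.269746e-01.
By linearity: E[X] = C(172, 3)·p³ ≈ 833340 · 2.269746e-01 ≈ 189147.0268.
Since α = 1/2 < 1, p = c/n^{1/2} ≫ 1/n is above the triangle threshold p ~ 1/n. Asymptotically E[X] ~ (c³/6)·n^{3(1−α)} = (8³/6)·n^{1.5} → ∞; triangles are abundant w.h.p.

E[X] ≈ 189147.0268; in regime p = Θ(1/n^{1/2}) E[X] diverges (above the triangle threshold p ~ 1/n).


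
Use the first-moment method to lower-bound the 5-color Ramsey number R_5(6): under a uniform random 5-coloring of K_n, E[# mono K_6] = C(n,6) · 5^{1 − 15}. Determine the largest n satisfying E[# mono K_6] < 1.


We need C(n, 6) · 5^{1 − 15} < 1, i.e. C(n, 6) < 5^{15 − 1} = 6103515625.
Check values of n near the boundary:
  n = 127: C(127, 6) = 5169379425; 5169379425 < 6103515625? YES
  n = 128: C(128, 6) = 5423611200; 5423611200 < 6103515625? YES
  n = 129: C(129, 6) = 5688177600; 5688177600 < 6103515625? YES
  n = 130: C(130, 6) = 5963412000; 5963412000 < 6103515625? YES
  n = 131: C(131, 6) = 6249655776; 6249655776 < 6103515625? NO
  n = 132: C(132, 6) = 6547258432; 6547258432 < 6103515625? NO
The largest n with C(n, 6) < 6103515625 is n = 130 (where E[X] = 47707296/48828125 ≈ 0.977). Hence R_5(6) > 130, i.e. R_5(6) ≥ 131.

Largest n = 130; hence R_5(6) > 130.


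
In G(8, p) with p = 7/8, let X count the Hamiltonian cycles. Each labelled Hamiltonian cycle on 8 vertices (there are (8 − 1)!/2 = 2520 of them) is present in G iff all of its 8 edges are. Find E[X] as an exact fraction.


K_8 has (8 − 1)!/2 = 2520 labelled Hamiltonian cycles.
For each such Hamiltonian cycle H, let X_H = 1 if all 8 edges of H are present in G. Then P[X_H = 1] = p^{8} = (7/8)^{8} = 5764801/16777216.
By linearity: E[X] = Σ_H E[X_H] = 2520 · p^{8} = 2520 · 5764801/16777216 = 1815912315/2097152.
Numerically: E[X] ≈ 865.9.

E[X] = 2520 · (7/8)^{8} = 1815912315/2097152 ≈ 865.9.


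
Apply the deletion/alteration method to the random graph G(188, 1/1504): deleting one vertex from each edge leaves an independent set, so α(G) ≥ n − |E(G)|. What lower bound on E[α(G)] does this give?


E[|E(G)|] = C(188, 2)·p = 17578 · (1/1504) = 187/16.
E[α(G)] ≥ n − E[|E(G)|] = 188 − 187/16 = 2821/16.
Numerically: ≈ 176.3125.
(This is only a lower bound; the true E[α(G)] may be larger.)

E[α(G)] ≥ 2821/16 ≈ 176.3125.


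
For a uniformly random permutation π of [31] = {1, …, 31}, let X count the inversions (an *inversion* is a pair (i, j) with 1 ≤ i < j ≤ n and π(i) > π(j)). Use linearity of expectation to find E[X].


Write X = Σ X_I over the C(31, 2) = 465 pairs i < j, with X_I the indicator of one inversion.
There are 465 indicators.
For each fixed pair i < j, the values π(i) and π(j) are two distinct elements of {1, …, 31} in uniformly random order; by symmetry P[π(i) > π(j)] = 1/2.
By linearity: E[X] = 465 · (1/2) = C(31, 2) · (1/2) = 465/2 = 465/2 ≈ 232.50000.

E[X] = 465/2 = 232.50000.


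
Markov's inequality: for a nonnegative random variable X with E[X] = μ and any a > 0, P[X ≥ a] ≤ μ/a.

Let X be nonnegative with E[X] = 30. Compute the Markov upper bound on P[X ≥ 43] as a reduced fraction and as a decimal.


μ = E[X] = 30, a = 43.
Markov: P[X ≥ 43] ≤ μ/a = (30)/43 = 30/43.
Numerically: ≈ 0.698.
(Since a = 43 > μ = 30.000, the bound 30/43 is < 1 and informative.)

P[X ≥ 43] ≤ 30/43 ≈ 0.698.


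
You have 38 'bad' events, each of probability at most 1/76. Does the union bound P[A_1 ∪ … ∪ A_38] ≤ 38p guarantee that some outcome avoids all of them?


Union bound: P[∪_{i=1}^{38} A_i] ≤ Σ_i P[A_i] ≤ 38·p = 38·(1/76) = 1/2.
Numerically: 1/2 ≈ 0.5000.
Is 1/2 < 1? YES.
Since P[∪ A_i] ≤ 1/2 < 1, the complement has P[∩ A_i^c] ≥ 1 − 1/2 = 1/2 > 0, so some outcome avoids every A_i.

38·p = 1/2 ≈ 0.5000; existence CERTIFIED by the union bound.


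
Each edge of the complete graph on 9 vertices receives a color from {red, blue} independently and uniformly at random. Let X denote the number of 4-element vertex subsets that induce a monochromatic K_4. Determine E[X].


Let X = Σ_S X_S over the C(9, 4) = 126 subsets S of size 4, where X_S = 1 if the K_4 on S is monochromatic.
For a fixed S, the K_4 on S has C(4, 2) = 6 edges. P[all 6 edges red] = (1/2)^6, and likewise for blue, so P[monochromatic] = 2·(1/2)^6 = 2^{1 − 6} = 1/32.
Summing: E[X] = C(9, 4) · 2^{1 − 6} = 126 · 1/32 = 63/16.
Numerically: E[X] ≈ 3.937500.

E[X] = C(9,4)·2^(1−C(4,2)) = 63/16 ≈ 3.937500.


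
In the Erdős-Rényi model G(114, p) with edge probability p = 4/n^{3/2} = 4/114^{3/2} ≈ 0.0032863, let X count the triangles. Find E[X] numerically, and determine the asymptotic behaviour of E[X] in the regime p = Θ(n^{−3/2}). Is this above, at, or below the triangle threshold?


Number of potential triangles: C(114, 3) = 240464.
Each occurs with probability p³ ≈ (0.0032863)³ ≈ 3.5490175e-08.
By linearity: E[X] = C(114, 3)·p³ ≈ 240464 · 3.5490175e-08 ≈ 0.00853.
Since α = 3/2 > 1, p = c/n^{3/2} = o(1/n) is below the triangle threshold p ~ 1/n. Asymptotically E[X] ~ (c³/6)·n^{3(1−α)} = (4³/6)·n^{-1.5} → 0, so by Markov's inequality G has no triangles w.h.p.

E[X] ≈ 0.00853; in regime p = Θ(1/n^{3/2}) E[X] tends to 0 (below the triangle threshold p ~ 1/n).


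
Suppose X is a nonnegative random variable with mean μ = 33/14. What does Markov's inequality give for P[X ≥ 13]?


μ = E[X] = 33/14, a = 13.
Markov: P[X ≥ 13] ≤ μ/a = (33/14)/13 = 33/182.
Numerically: ≈ 0.181.
(Since a = 13 > μ = 2.357, the bound 33/182 is < 1 and informative.)

P[X ≥ 13] ≤ 33/182 ≈ 0.181.


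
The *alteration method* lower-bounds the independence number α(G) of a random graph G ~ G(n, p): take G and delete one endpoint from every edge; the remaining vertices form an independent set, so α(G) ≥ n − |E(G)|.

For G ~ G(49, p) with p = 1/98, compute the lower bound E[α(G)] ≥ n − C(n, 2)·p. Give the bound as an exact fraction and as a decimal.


E[|E(G)|] = C(49, 2)·p = 1176 · (1/98) = 12.
E[α(G)] ≥ n − E[|E(G)|] = 49 − 12 = 37.
Numerically: ≈ 37.000.
(This is only a lower bound; the true E[α(G)] may be larger.)

E[α(G)] ≥ 37 ≈ 37.000.


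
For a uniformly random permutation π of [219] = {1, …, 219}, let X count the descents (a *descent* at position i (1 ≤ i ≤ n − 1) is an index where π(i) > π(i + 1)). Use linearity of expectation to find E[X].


Write X = Σ X_I over i = 1, …, 218, with X_I the indicator of one descent.
There are 218 indicators.
For each fixed i, the pair (π(i), π(i+1)) is a uniformly random ordered pair of distinct values from {1, …, 219}; by symmetry P[π(i) > π(i+1)] = 1/2.
By linearity: E[X] = 218 · (1/2) = (219 − 1) · (1/2) = 109 ≈ 109.00000.

E[X] = 109 = 109.00000.


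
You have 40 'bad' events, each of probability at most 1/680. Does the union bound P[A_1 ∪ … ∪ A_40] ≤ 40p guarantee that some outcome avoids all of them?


Union bound: P[∪_{i=1}^{40} A_i] ≤ Σ_i P[A_i] ≤ 40·p = 40·(1/680) = 1/17.
Numerically: 1/17 ≈ 0.059.
Is 1/17 < 1? YES.
Since P[∪ A_i] ≤ 1/17 < 1, the complement has P[∩ A_i^c] ≥ 1 − 1/17 = 16/17 > 0, so some outcome avoids every A_i.

40·p = 1/17 ≈ 0.059; existence CERTIFIED by the union bound.


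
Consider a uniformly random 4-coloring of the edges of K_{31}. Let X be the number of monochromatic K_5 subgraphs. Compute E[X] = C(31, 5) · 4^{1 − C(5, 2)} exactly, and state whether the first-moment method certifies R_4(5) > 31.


E[X] = C(31, 5) · 4^{1 − 10} = 169911 · 4^{−9} = 169911/262144.
As a reduced fraction: E[X] = 169911/262144 ≈ 0.6481590.
Is E[X] < 1? YES.
Since E[X] < 1, there exists a 4-coloring of K_{31} with no monochromatic K_5; hence R_4(5) > 31.

E[X] = 169911/262144 ≈ 0.6481590; E[X] < 1, so R_4(5) > 31.


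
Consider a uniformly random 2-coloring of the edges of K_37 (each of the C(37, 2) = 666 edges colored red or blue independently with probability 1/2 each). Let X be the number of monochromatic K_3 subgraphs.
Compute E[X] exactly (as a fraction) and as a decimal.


Let X = Σ_S X_S over the C(37, 3) = 7770 subsets S of size 3, where X_S = 1 if the K_3 on S is monochromatic.
For a fixed S, the K_3 on S has C(3, 2) = 3 edges. P[all 3 edges red] = (1/2)^3, and likewise for blue, so P[monochromatic] = 2·(1/2)^3 = 2^{1 − 3} = 1/4.
By linearity of expectation: E[X] = C(37, 3) · 2^{1 − 3} = 7770 · 1/4 = 3885/2.
Numerically: E[X] ≈ 1942.500000.

E[X] = C(37,3)·2^(1−C(3,2)) = 3885/2 ≈ 1942.500000.


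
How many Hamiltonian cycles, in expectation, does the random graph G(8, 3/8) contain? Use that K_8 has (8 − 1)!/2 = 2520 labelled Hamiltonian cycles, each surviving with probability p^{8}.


K_8 has (8 − 1)!/2 = 2520 labelled Hamiltonian cycles.
For each such Hamiltonian cycle H, let X_H = 1 if all 8 edges of H are present in G. Then P[X_H = 1] = p^{8} = (3/8)^{8} = 6561/16777216.
By linearity of expectation: E[X] = Σ_H E[X_H] = 2520 · p^{8} = 2520 · 6561/16777216 = 2066715/2097152.
Numerically: E[X] ≈ 0.985487.

E[X] = 2520 · (3/8)^{8} = 2066715/2097152 ≈ 0.985487.


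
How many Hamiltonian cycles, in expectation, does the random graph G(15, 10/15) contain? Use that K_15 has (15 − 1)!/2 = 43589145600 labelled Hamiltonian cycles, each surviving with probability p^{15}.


K_15 has (15 − 1)!/2 = 43589145600 labelled Hamiltonian cycles.
For each such Hamiltonian cycle H, let X_H = 1 if all 15 edges of H are present in G. Then P[X_H = 1] = p^{15} = (2/3)^{15} = 32768/14348907.
Summing the indicators: E[X] = Σ_H E[X_H] = 43589145600 · p^{15} = 43589145600 · 32768/14348907 = 5877897625600/59049.
Numerically: E[X] ≈ 9.954e+07.

E[X] = 43589145600 · (2/3)^{15} = 5877897625600/59049 ≈ 9.954e+07.


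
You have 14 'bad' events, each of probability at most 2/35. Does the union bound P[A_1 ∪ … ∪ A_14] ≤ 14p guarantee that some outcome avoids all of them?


Union bound: P[∪_{i=1}^{14} A_i] ≤ Σ_i P[A_i] ≤ 14·p = 14·(2/35) = 4/5.
Numerically: 4/5 ≈ 0.800.
Is 4/5 < 1? YES.
Since P[∪ A_i] ≤ 4/5 < 1, the complement has P[∩ A_i^c] ≥ 1 − 4/5 = 1/5 > 0, so some outcome avoids every A_i.

14·p = 4/5 ≈ 0.800; existence CERTIFIED by the union bound.


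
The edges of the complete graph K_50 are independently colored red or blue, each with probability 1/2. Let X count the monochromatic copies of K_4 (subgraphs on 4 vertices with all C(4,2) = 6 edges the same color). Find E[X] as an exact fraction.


Let X = Σ_S X_S over the C(50, 4) = 230300 subsets S of size 4, where X_S = 1 if the K_4 on S is monochromatic.
For a fixed S, the K_4 on S has C(4, 2) = 6 edges. P[all 6 edges red] = (1/2)^6, and likewise for blue, so P[monochromatic] = 2·(1/2)^6 = 2^{1 − 6} = 1/32.
By linearity: E[X] = C(50, 4) · 2^{1 − 6} = 230300 · 1/32 = 57575/8.
Numerically: E[X] ≈ 7196.87500.

E[X] = C(50,4)·2^(1−C(4,2)) = 57575/8 ≈ 7196.87500.


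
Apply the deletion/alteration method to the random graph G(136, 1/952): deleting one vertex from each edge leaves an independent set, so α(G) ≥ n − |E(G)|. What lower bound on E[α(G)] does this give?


E[|E(G)|] = C(136, 2)·p = 9180 · (1/952) = 135/14.
E[α(G)] ≥ n − E[|E(G)|] = 136 − 135/14 = 1769/14.
Numerically: ≈ 126.3571.
(This is only a lower bound; the true E[α(G)] may be larger.)

E[α(G)] ≥ 1769/14 ≈ 126.3571.


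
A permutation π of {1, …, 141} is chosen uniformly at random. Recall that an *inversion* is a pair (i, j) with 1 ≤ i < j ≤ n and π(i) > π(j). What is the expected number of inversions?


Write X = Σ X_I over the C(141, 2) = 9870 pairs i < j, with X_I the indicator of one inversion.
There are 9870 indicators.
For each fixed pair i < j, the values π(i) and π(j) are two distinct elements of {1, …, 141} in uniformly random order; by symmetry P[π(i) > π(j)] = 1/2.
By linearity: E[X] = 9870 · (1/2) = C(141, 2) · (1/2) = 9870/2 = 4935 ≈ 4935.000.

E[X] = 4935 = 4935.000.


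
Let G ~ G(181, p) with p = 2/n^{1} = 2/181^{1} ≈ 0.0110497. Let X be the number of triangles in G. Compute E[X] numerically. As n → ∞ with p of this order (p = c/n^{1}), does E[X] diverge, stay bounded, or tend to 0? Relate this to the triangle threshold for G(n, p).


Number of potential triangles: C(181, 3) = 971970.
Each occurs with probability p³ ≈ (0.0110497)³ ≈ 1.34913144e-06.
By linearity: E[X] = C(181, 3)·p³ ≈ 971970 · 1.34913144e-06 ≈ 1.311315.
Here α = 1, so p = 2/n is exactly at the triangle threshold p ~ 1/n. Asymptotically E[X] → c³/6 = 2³/6 = 4/3 ≈ 1.333333, a bounded constant. In this regime the triangle count is asymptotically Poisson(c³/6).

E[X] ≈ 1.311315; in regime p = Θ(1/n^{1}) E[X] stays bounded (at the triangle threshold p ~ 1/n).
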